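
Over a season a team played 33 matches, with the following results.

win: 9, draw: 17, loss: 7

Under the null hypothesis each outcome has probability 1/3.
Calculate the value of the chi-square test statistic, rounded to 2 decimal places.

5.09

Under H₀ each category has probability 1/3, so each expected count is 33/3 = 11.
cat         O        E   (O−E)²/E
win         9       11      0.364
draw       17       11      3.273
loss        7       11      1.455
Sum = 5.09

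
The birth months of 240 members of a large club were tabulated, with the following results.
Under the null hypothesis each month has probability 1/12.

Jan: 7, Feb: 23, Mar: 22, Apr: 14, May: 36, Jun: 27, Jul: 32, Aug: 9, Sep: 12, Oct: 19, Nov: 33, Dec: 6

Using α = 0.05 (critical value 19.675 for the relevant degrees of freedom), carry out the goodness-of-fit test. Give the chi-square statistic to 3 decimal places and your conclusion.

60.900; reject

Expected count for each of the 12 categories: 240/12 = 20.
Jan: (7 − 20)²/20 = 169/20 = 8.4500
Feb: (23 − 20)²/20 = 9/20 = 0.4500
Mar: (22 − 20)²/20 = 4/20 = 0.2000
Apr: (14 − 20)²/20 = 36/20 = 1.8000
May: (36 − 20)²/20 = 256/20 = 12.8000
Jun: (27 − 20)²/20 = 49/20 = 2.4500
Jul: (32 − 20)²/20 = 144/20 = 7.2000
Aug: (9 − 20)²/20 = 121/20 = 6.0500
Sep: (12 − 20)²/20 = 64/20 = 3.2000
Oct: (19 − 20)²/20 = 1/20 = 0.0500
Nov: (33 − 20)²/20 = 169/20 = 8.4500
Dec: (6 − 20)²/20 = 196/20 = 9.8000
Sum = 60.900
df = 11. Since 60.900 > 19.675, we reject H₀.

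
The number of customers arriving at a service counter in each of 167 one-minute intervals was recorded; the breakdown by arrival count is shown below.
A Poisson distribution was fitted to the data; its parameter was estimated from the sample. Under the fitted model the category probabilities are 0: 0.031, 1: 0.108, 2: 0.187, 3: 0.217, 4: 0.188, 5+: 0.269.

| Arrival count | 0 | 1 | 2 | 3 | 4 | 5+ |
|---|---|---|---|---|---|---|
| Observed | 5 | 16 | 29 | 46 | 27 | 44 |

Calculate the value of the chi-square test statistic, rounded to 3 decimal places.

Expected counts E_i = n·p_i: 167×0.031 = 5.177, 167×0.108 = 18.036, 167×0.187 = 31.229, 167×0.217 = 36.239, 167×0.188 = 31.396, 167×0.269 = 44.923.
cat         O        E   (O−E)²/E
0           5    5.177     0.0061
1          16   18.036     0.2298
2          29   31.229     0.1591
3          46   36.239     2.6291
4          27   31.396     0.6155
5+         44   44.923     0.0190
Sum = 3.659

3.659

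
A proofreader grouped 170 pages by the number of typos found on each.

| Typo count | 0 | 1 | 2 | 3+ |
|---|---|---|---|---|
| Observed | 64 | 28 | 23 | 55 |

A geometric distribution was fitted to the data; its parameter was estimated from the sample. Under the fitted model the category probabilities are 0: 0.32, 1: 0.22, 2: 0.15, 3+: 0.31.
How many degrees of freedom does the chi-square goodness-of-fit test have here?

2

There are k = 4 categories and 1 parameter estimated from the data, so df = 4 − 1 − 1 = 2.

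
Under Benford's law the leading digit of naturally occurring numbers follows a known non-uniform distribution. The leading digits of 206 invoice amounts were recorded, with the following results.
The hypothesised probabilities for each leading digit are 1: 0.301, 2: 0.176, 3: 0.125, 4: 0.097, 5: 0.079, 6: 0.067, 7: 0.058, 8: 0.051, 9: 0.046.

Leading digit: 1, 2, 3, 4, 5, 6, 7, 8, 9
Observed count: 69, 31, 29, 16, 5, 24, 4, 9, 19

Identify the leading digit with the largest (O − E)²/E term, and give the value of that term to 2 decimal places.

Expected counts E_i = n·p_i: 206×0.301 = 62.006, 206×0.176 = 36.256, 206×0.125 = 25.75, 206×0.097 = 19.982, 206×0.079 = 16.274, 206×0.067 = 13.802, 206×0.058 = 11.948, 206×0.051 = 10.506, 206×0.046 = 9.476.
cat         O        E   (O−E)²/E
1          69   62.006      0.789
2          31   36.256      0.762
3          29    25.75      0.410
4          16   19.982      0.794
5           5   16.274      7.810
6          24   13.802      7.535
7           4   11.948      5.287
8           9   10.506      0.216
9          19    9.476      9.572
The largest term is for 9: 9.57.

9, 9.57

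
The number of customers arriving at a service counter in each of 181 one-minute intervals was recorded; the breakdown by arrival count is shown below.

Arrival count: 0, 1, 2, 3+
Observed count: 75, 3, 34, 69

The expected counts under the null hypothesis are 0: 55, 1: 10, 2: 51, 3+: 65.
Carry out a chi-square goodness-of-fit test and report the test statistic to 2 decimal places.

cat         O        E   (O−E)²/E
0          75       55      7.273
1           3       10      4.900
2          34       51      5.667
3+         69       65      0.246
Sum = 18.09

18.09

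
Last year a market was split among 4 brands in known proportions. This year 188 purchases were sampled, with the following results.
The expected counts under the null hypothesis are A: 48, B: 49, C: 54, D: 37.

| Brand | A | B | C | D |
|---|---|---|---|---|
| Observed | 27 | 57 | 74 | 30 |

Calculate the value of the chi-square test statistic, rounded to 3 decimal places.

A: (27 − 48)²/48 = 441/48 = 9.1875
B: (57 − 49)²/49 = 64/49 = 1.3061
C: (74 − 54)²/54 = 400/54 = 7.4074
D: (30 − 37)²/37 = 49/37 = 1.3243
Sum = 19.225

19.225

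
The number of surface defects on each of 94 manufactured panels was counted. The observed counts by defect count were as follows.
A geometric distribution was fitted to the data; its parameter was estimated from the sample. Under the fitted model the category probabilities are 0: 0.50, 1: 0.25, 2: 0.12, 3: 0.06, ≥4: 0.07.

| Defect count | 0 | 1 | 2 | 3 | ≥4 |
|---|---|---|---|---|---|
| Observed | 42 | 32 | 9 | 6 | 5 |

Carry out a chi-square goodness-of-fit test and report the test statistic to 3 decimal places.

Expected counts E_i = n·p_i: 94×0.50 = 47, 94×0.25 = 23.5, 94×0.12 = 11.28, 94×0.06 = 5.64, 94×0.07 = 6.58.
χ² = (42−47)²/47 + (32−23.5)²/23.5 + (9−11.28)²/11.28 + (6−5.64)²/5.64 + (5−6.58)²/6.58
   = 0.5319 + 3.0745 + 0.4609 + 0.0230 + 0.3794
Sum = 4.470

4.470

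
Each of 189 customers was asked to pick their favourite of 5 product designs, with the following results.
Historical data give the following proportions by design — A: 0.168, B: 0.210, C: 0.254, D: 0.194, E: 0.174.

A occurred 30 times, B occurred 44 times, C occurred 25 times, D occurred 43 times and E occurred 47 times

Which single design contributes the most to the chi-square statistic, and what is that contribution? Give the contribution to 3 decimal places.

C, 11.025

Expected counts E_i = n·p_i: 189×0.168 = 31.752, 189×0.210 = 39.69, 189×0.254 = 48.006, 189×0.194 = 36.666, 189×0.174 = 32.886.
χ² = (30−31.752)²/31.752 + (44−39.69)²/39.69 + (25−48.006)²/48.006 + (43−36.666)²/36.666 + (47−32.886)²/32.886
   = 0.0967 + 0.4680 + 11.0252 + 1.0942 + 6.0574
The largest term is for C: 11.025.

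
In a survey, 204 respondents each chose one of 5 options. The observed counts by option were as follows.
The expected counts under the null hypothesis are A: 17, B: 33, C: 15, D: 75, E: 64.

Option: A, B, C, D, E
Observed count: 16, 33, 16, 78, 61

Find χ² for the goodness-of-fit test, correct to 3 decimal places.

0.386

cat         O        E   (O−E)²/E
A          16       17     0.0588
B          33       33     0.0000
C          16       15     0.0667
D          78       75     0.1200
E          61       64     0.1406
Sum = 0.386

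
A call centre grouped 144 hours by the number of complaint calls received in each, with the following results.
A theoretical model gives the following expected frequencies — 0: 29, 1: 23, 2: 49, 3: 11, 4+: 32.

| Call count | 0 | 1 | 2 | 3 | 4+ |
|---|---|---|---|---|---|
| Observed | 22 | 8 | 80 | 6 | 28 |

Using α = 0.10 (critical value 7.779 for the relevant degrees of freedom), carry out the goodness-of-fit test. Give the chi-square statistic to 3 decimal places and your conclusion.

33.857; reject

χ² = (22−29)²/29 + (8−23)²/23 + (80−49)²/49 + (6−11)²/11 + (28−32)²/32
   = 1.6897 + 9.7826 + 19.6122 + 2.2727 + 0.5000
Sum = 33.857
df = 4. Since 33.857 > 7.779, we reject H₀.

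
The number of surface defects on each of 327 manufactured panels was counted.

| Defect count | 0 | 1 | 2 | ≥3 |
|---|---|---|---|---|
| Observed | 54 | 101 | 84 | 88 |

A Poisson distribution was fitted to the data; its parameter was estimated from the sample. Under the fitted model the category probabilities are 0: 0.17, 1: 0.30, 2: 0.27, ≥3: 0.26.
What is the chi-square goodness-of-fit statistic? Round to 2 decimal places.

0.44

Expected counts E_i = n·p_i: 327×0.17 = 55.59, 327×0.30 = 98.1, 327×0.27 = 88.29, 327×0.26 = 85.02.
χ² = (54−55.59)²/55.59 + (101−98.1)²/98.1 + (84−88.29)²/88.29 + (88−85.02)²/85.02
   = 0.045 + 0.086 + 0.208 + 0.104
Sum = 0.44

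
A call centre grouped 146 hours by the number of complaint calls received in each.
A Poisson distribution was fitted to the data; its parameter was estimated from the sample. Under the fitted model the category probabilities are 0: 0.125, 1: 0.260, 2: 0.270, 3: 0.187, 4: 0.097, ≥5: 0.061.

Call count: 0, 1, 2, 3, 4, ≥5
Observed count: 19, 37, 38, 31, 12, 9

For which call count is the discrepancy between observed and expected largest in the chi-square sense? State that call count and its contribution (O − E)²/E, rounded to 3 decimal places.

3, 0.501

Expected counts E_i = n·p_i: 146×0.125 = 18.25, 146×0.260 = 37.96, 146×0.270 = 39.42, 146×0.187 = 27.302, 146×0.097 = 14.162, 146×0.061 = 8.906.
0: (19 − 18.25)²/18.25 = 0.5625/18.25 = 0.0308
1: (37 − 37.96)²/37.96 = 0.9216/37.96 = 0.0243
2: (38 − 39.42)²/39.42 = 2.0164/39.42 = 0.0512
3: (31 − 27.302)²/27.302 = 13.675204/27.302 = 0.5009
4: (12 − 14.162)²/14.162 = 4.674244/14.162 = 0.3301
≥5: (9 − 8.906)²/8.906 = 0.008836/8.906 = 0.0010
The largest term is for 3: 0.501.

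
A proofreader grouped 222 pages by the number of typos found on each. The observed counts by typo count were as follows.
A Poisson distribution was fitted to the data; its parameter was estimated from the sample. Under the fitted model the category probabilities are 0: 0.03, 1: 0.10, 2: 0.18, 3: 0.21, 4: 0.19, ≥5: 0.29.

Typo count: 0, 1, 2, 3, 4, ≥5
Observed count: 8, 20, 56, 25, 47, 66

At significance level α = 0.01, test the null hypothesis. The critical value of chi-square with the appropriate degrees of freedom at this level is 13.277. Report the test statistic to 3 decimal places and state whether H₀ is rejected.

17.544; reject

Expected counts E_i = n·p_i: 222×0.03 = 6.66, 222×0.10 = 22.2, 222×0.18 = 39.96, 222×0.21 = 46.62, 222×0.19 = 42.18, 222×0.29 = 64.38.
cat         O        E   (O−E)²/E
0           8     6.66     0.2696
1          20     22.2     0.2180
2          56    39.96     6.4385
3          25    46.62    10.0263
4          47    42.18     0.5508
≥5         66    64.38     0.0408
Sum = 17.544
df = 4. Since 17.544 > 13.277, we reject H₀.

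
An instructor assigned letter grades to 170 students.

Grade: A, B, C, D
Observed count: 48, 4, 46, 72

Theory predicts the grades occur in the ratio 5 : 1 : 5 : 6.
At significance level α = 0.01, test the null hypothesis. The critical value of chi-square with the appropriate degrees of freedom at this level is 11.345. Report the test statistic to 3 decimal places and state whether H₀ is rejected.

6.400; do not reject

Ratio total = 17. Expected counts: 170×5/17 = 50, 170×1/17 = 10, 170×5/17 = 50, 170×6/17 = 60.
χ² = (48−50)²/50 + (4−10)²/10 + (46−50)²/50 + (72−60)²/60
   = 0.0800 + 3.6000 + 0.3200 + 2.4000
Sum = 6.400
df = 3. Since 6.400 < 11.345, we do not reject H₀.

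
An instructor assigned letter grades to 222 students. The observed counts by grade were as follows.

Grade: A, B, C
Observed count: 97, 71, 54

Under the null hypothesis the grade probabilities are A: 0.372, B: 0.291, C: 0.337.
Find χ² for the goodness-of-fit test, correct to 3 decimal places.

8.941

Expected counts E_i = n·p_i: 222×0.372 = 82.584, 222×0.291 = 64.602, 222×0.337 = 74.814.
cat         O        E   (O−E)²/E
A          97   82.584     2.5165
B          71   64.602     0.6336
C          54   74.814     5.7907
Sum = 8.941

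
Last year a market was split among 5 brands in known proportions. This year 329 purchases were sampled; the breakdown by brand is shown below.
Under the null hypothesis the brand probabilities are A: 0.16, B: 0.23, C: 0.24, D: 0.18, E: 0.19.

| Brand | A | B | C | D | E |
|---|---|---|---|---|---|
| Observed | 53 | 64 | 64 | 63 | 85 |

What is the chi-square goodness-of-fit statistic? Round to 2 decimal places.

12.97

Expected counts E_i = n·p_i: 329×0.16 = 52.64, 329×0.23 = 75.67, 329×0.24 = 78.96, 329×0.18 = 59.22, 329×0.19 = 62.51.
χ² = (53−52.64)²/52.64 + (64−75.67)²/75.67 + (64−78.96)²/78.96 + (63−59.22)²/59.22 + (85−62.51)²/62.51
   = 0.002 + 1.800 + 2.834 + 0.241 + 8.092
Sum = 12.97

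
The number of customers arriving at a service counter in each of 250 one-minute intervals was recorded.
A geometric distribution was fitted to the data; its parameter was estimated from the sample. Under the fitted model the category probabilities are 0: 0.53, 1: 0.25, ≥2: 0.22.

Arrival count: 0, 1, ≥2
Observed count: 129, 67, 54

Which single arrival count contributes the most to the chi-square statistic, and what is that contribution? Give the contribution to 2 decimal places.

Expected counts E_i = n·p_i: 250×0.53 = 132.5, 250×0.25 = 62.5, 250×0.22 = 55.
χ² = (129−132.5)²/132.5 + (67−62.5)²/62.5 + (54−55)²/55
   = 0.092 + 0.324 + 0.018
The largest term is for 1: 0.32.

1, 0.32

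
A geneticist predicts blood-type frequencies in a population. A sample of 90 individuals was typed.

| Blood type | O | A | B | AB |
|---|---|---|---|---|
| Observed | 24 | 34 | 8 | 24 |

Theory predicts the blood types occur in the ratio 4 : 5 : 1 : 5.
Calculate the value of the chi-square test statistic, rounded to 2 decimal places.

Ratio total = 15. Expected counts: 90×4/15 = 24, 90×5/15 = 30, 90×1/15 = 6, 90×5/15 = 30.
O: (24 − 24)²/24 = 0/24 = 0.000
A: (34 − 30)²/30 = 16/30 = 0.533
B: (8 − 6)²/6 = 4/6 = 0.667
AB: (24 − 30)²/30 = 36/30 = 1.200
Sum = 2.40

2.40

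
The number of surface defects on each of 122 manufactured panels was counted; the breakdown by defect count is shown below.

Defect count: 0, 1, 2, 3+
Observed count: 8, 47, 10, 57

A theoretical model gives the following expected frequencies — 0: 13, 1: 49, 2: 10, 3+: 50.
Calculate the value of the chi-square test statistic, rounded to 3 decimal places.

2.985

χ² = (8−13)²/13 + (47−49)²/49 + (10−10)²/10 + (57−50)²/50
   = 1.9231 + 0.0816 + 0.0000 + 0.9800
Sum = 2.985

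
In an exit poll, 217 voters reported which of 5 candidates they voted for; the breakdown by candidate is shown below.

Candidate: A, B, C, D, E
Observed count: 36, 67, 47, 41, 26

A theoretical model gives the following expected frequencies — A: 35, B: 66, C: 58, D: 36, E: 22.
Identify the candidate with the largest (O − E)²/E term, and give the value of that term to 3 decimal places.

A: (36 − 35)²/35 = 1/35 = 0.0286
B: (67 − 66)²/66 = 1/66 = 0.0152
C: (47 − 58)²/58 = 121/58 = 2.0862
D: (41 − 36)²/36 = 25/36 = 0.6944
E: (26 − 22)²/22 = 16/22 = 0.7273
The largest term is for C: 2.086.

C, 2.086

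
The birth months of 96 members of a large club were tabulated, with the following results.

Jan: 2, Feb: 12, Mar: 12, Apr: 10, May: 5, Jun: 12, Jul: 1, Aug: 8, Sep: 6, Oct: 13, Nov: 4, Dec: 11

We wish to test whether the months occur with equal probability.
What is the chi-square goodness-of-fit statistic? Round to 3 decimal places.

Under H₀ each category has probability 1/12, so each expected count is 96/12 = 8.
χ² = (2−8)²/8 + (12−8)²/8 + (12−8)²/8 + (10−8)²/8 + (5−8)²/8 + (12−8)²/8 + (1−8)²/8 + (8−8)²/8 + (6−8)²/8 + (13−8)²/8 + (4−8)²/8 + (11−8)²/8
   = 4.5000 + 2.0000 + 2.0000 + 0.5000 + 1.1250 + 2.0000 + 6.1250 + 0.0000 + 0.5000 + 3.1250 + 2.0000 + 1.1250
Sum = 25.000

25.000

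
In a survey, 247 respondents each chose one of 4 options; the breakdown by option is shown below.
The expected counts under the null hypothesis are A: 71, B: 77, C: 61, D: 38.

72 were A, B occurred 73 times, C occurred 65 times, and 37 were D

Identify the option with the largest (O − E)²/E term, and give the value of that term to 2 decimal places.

A: (72 − 71)²/71 = 1/71 = 0.014
B: (73 − 77)²/77 = 16/77 = 0.208
C: (65 − 61)²/61 = 16/61 = 0.262
D: (37 − 38)²/38 = 1/38 = 0.026
The largest term is for C: 0.26.

C, 0.26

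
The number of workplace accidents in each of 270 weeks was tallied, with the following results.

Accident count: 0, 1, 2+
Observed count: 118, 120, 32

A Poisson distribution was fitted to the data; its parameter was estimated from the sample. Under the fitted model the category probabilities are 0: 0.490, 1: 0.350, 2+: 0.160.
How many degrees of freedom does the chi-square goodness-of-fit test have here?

1

There are k = 3 categories and 1 parameter estimated from the data, so df = 3 − 1 − 1 = 1.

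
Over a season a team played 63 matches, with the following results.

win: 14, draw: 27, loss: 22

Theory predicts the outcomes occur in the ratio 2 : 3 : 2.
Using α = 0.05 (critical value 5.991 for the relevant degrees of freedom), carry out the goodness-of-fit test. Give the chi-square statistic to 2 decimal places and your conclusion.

Ratio total = 7. Expected counts: 63×2/7 = 18, 63×3/7 = 27, 63×2/7 = 18.
χ² = (14−18)²/18 + (27−27)²/27 + (22−18)²/18
   = 0.889 + 0.000 + 0.889
Sum = 1.78
df = 2. Since 1.78 < 5.991, we do not reject H₀.

1.78; do not reject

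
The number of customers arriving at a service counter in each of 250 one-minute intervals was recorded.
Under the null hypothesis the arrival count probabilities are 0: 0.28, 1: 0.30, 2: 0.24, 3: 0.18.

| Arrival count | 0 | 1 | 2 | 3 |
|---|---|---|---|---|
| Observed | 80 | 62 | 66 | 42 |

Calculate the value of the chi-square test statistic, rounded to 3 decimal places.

4.482

Expected counts E_i = n·p_i: 250×0.28 = 70, 250×0.30 = 75, 250×0.24 = 60, 250×0.18 = 45.
0: (80 − 70)²/70 = 100/70 = 1.4286
1: (62 − 75)²/75 = 169/75 = 2.2533
2: (66 − 60)²/60 = 36/60 = 0.6000
3: (42 − 45)²/45 = 9/45 = 0.2000
Sum = 4.482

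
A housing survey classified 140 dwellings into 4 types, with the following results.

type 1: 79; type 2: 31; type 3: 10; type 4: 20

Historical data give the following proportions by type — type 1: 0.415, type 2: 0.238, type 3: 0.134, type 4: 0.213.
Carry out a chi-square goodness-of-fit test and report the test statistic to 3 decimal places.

Expected counts E_i = n·p_i: 140×0.415 = 58.1, 140×0.238 = 33.32, 140×0.134 = 18.76, 140×0.213 = 29.82.
χ² = (79−58.1)²/58.1 + (31−33.32)²/33.32 + (10−18.76)²/18.76 + (20−29.82)²/29.82
   = 7.5182 + 0.1615 + 4.0905 + 3.2338
Sum = 15.004

15.004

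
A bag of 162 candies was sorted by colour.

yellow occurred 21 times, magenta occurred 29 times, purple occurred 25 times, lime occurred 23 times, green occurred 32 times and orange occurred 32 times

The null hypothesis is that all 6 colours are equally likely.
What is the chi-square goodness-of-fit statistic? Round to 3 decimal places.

4.074

Expected count for each of the 6 categories: 162/6 = 27.
yellow: (21 − 27)²/27 = 36/27 = 1.3333
magenta: (29 − 27)²/27 = 4/27 = 0.1481
purple: (25 − 27)²/27 = 4/27 = 0.1481
lime: (23 − 27)²/27 = 16/27 = 0.5926
green: (32 − 27)²/27 = 25/27 = 0.9259
orange: (32 − 27)²/27 = 25/27 = 0.9259
Sum = 4.074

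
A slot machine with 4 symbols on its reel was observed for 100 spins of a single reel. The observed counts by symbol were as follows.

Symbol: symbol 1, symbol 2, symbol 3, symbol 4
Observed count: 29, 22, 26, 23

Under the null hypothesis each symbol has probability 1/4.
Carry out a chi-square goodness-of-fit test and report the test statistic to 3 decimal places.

Under H₀ each category has probability 1/4, so each expected count is 100/4 = 25.
symbol 1: (29 − 25)²/25 = 16/25 = 0.6400
symbol 2: (22 − 25)²/25 = 9/25 = 0.3600
symbol 3: (26 − 25)²/25 = 1/25 = 0.0400
symbol 4: (23 − 25)²/25 = 4/25 = 0.1600
Sum = 1.200

1.200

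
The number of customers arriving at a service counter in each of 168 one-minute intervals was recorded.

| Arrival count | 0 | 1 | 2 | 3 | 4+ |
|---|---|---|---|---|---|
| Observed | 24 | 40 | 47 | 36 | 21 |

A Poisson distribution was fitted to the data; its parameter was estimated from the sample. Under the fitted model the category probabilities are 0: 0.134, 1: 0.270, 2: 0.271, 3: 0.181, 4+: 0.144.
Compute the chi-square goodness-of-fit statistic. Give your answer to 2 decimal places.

2.23

Expected counts E_i = n·p_i: 168×0.134 = 22.512, 168×0.270 = 45.36, 168×0.271 = 45.528, 168×0.181 = 30.408, 168×0.144 = 24.192.
χ² = (24−22.512)²/22.512 + (40−45.36)²/45.36 + (47−45.528)²/45.528 + (36−30.408)²/30.408 + (21−24.192)²/24.192
   = 0.098 + 0.633 + 0.048 + 1.028 + 0.421
Sum = 2.23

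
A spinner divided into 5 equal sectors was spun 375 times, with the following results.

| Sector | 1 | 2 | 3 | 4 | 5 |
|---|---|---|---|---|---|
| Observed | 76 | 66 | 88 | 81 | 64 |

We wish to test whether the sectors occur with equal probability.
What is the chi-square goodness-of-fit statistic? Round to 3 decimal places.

Expected count for each of the 5 categories: 375/5 = 75.
1: (76 − 75)²/75 = 1/75 = 0.0133
2: (66 − 75)²/75 = 81/75 = 1.0800
3: (88 − 75)²/75 = 169/75 = 2.2533
4: (81 − 75)²/75 = 36/75 = 0.4800
5: (64 − 75)²/75 = 121/75 = 1.6133
Sum = 5.440

5.440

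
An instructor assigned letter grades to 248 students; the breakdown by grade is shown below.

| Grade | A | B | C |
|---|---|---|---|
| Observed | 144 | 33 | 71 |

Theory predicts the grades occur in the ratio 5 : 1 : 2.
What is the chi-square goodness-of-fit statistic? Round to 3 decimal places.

Ratio total = 8. Expected counts: 248×5/8 = 155, 248×1/8 = 31, 248×2/8 = 62.
cat         O        E   (O−E)²/E
A         144      155     0.7806
B          33       31     0.1290
C          71       62     1.3065
Sum = 2.216

2.216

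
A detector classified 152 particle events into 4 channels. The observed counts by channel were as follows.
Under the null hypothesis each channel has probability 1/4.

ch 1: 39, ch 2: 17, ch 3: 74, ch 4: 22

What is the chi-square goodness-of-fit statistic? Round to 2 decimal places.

52.47

Under H₀ each category has probability 1/4, so each expected count is 152/4 = 38.
ch 1: (39 − 38)²/38 = 1/38 = 0.026
ch 2: (17 − 38)²/38 = 441/38 = 11.605
ch 3: (74 − 38)²/38 = 1296/38 = 34.105
ch 4: (22 − 38)²/38 = 256/38 = 6.737
Sum = 52.47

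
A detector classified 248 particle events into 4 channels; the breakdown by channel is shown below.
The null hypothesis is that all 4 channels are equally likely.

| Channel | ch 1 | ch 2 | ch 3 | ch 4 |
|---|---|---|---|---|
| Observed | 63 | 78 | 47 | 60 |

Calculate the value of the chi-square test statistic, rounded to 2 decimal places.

Expected count for each of the 4 categories: 248/4 = 62.
ch 1: (63 − 62)²/62 = 1/62 = 0.016
ch 2: (78 − 62)²/62 = 256/62 = 4.129
ch 3: (47 − 62)²/62 = 225/62 = 3.629
ch 4: (60 − 62)²/62 = 4/62 = 0.065
Sum = 7.84

7.84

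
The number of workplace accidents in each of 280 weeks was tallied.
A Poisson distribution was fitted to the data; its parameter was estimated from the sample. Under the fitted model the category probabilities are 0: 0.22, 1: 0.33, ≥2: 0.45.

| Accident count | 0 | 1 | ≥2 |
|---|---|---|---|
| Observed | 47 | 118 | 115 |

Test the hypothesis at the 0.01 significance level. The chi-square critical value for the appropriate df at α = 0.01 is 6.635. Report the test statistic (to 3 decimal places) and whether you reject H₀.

11.513; reject

Expected counts E_i = n·p_i: 280×0.22 = 61.6, 280×0.33 = 92.4, 280×0.45 = 126.
0: (47 − 61.6)²/61.6 = 213.16/61.6 = 3.4604
1: (118 − 92.4)²/92.4 = 655.36/92.4 = 7.0926
≥2: (115 − 126)²/126 = 121/126 = 0.9603
Sum = 11.513
df = 1. Since 11.513 > 6.635, we reject H₀.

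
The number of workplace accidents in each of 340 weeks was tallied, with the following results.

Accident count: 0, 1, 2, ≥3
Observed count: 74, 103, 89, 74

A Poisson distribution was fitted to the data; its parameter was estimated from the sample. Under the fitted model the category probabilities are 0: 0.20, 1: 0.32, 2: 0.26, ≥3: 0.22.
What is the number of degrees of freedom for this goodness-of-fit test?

There are k = 4 categories and 1 parameter estimated from the data, so df = 4 − 1 − 1 = 2.

2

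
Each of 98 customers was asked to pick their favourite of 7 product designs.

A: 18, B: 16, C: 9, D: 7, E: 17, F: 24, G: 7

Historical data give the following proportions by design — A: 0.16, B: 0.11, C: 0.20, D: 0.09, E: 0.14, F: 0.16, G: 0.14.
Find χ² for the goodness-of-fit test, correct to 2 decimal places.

Expected counts E_i = n·p_i: 98×0.16 = 15.68, 98×0.11 = 10.78, 98×0.20 = 19.6, 98×0.09 = 8.82, 98×0.14 = 13.72, 98×0.16 = 15.68, 98×0.14 = 13.72.
cat         O        E   (O−E)²/E
A          18    15.68      0.343
B          16    10.78      2.528
C           9     19.6      5.733
D           7     8.82      0.376
E          17    13.72      0.784
F          24    15.68      4.415
G           7    13.72      3.291
Sum = 17.47

17.47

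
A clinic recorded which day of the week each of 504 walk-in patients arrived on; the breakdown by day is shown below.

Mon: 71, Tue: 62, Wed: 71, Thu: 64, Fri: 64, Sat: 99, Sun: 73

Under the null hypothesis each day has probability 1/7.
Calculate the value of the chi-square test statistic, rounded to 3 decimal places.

13.333

Expected count for each of the 7 categories: 504/7 = 72.
Mon: (71 − 72)²/72 = 1/72 = 0.0139
Tue: (62 − 72)²/72 = 100/72 = 1.3889
Wed: (71 − 72)²/72 = 1/72 = 0.0139
Thu: (64 − 72)²/72 = 64/72 = 0.8889
Fri: (64 − 72)²/72 = 64/72 = 0.8889
Sat: (99 − 72)²/72 = 729/72 = 10.1250
Sun: (73 − 72)²/72 = 1/72 = 0.0139
Sum = 13.333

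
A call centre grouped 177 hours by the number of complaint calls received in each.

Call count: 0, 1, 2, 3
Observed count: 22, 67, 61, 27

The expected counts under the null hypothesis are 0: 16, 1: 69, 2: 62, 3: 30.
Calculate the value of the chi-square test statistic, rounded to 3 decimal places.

2.624

cat         O        E   (O−E)²/E
0          22       16     2.2500
1          67       69     0.0580
2          61       62     0.0161
3          27       30     0.3000
Sum = 2.624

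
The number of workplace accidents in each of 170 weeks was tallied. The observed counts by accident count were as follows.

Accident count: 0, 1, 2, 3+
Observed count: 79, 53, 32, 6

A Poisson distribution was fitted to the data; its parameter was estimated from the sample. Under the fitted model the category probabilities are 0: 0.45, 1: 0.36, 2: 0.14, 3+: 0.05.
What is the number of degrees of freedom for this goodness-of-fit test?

There are k = 4 categories and 1 parameter estimated from the data, so df = 4 − 1 − 1 = 2.

2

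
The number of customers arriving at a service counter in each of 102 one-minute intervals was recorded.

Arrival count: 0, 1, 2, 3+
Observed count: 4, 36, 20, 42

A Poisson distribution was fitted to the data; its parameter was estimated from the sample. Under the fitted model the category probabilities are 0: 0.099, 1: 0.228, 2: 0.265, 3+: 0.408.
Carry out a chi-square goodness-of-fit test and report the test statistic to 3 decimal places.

Expected counts E_i = n·p_i: 102×0.099 = 10.098, 102×0.228 = 23.256, 102×0.265 = 27.03, 102×0.408 = 41.616.
cat         O        E   (O−E)²/E
0           4   10.098     3.6825
1          36   23.256     6.9836
2          20    27.03     1.8284
3+         42   41.616     0.0035
Sum = 12.498

12.498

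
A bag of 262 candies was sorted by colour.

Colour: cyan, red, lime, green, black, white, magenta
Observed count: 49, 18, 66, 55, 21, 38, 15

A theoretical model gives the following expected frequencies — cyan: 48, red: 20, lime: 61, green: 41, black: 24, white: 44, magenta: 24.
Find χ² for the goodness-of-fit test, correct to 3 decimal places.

9.979

χ² = (49−48)²/48 + (18−20)²/20 + (66−61)²/61 + (55−41)²/41 + (21−24)²/24 + (38−44)²/44 + (15−24)²/24
   = 0.0208 + 0.2000 + 0.4098 + 4.7805 + 0.3750 + 0.8182 + 3.3750
Sum = 9.979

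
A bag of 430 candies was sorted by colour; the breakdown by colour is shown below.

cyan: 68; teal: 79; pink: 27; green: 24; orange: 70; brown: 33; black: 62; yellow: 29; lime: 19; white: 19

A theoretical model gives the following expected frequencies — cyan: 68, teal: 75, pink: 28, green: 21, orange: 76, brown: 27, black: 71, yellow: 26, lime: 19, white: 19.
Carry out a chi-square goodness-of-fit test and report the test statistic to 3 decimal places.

cat         O        E   (O−E)²/E
cyan       68       68     0.0000
teal       79       75     0.2133
pink       27       28     0.0357
green      24       21     0.4286
orange     70       76     0.4737
brown      33       27     1.3333
black      62       71     1.1408
yellow     29       26     0.3462
lime       19       19     0.0000
white      19       19     0.0000
Sum = 3.972

3.972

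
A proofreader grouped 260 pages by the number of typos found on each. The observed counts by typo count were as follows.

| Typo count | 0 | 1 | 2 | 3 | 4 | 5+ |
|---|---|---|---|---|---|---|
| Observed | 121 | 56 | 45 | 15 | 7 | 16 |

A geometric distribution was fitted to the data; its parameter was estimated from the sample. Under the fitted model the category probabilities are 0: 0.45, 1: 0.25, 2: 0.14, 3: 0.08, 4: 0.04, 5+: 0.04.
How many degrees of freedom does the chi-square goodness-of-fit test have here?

There are k = 6 categories and 1 parameter estimated from the data, so df = 6 − 1 − 1 = 4.

4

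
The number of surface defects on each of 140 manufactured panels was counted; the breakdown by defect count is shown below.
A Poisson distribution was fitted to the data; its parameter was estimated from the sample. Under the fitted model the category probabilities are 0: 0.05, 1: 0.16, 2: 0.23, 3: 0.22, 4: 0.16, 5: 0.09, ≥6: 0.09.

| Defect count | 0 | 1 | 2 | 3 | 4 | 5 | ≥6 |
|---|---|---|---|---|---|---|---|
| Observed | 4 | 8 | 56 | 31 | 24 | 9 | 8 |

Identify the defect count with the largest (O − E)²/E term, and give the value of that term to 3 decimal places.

2, 17.591

Expected counts E_i = n·p_i: 140×0.05 = 7, 140×0.16 = 22.4, 140×0.23 = 32.2, 140×0.22 = 30.8, 140×0.16 = 22.4, 140×0.09 = 12.6, 140×0.09 = 12.6.
χ² = (4−7)²/7 + (8−22.4)²/22.4 + (56−32.2)²/32.2 + (31−30.8)²/30.8 + (24−22.4)²/22.4 + (9−12.6)²/12.6 + (8−12.6)²/12.6
   = 1.2857 + 9.2571 + 17.5913 + 0.0013 + 0.1143 + 1.0286 + 1.6794
The largest term is for 2: 17.591.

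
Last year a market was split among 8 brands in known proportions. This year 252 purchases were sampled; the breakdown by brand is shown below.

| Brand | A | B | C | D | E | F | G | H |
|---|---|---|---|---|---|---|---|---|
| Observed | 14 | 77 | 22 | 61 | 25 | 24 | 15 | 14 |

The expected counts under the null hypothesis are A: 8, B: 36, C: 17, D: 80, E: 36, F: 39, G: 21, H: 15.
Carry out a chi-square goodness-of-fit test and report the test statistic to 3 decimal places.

χ² = (14−8)²/8 + (77−36)²/36 + (22−17)²/17 + (61−80)²/80 + (25−36)²/36 + (24−39)²/39 + (15−21)²/21 + (14−15)²/15
   = 4.5000 + 46.6944 + 1.4706 + 4.5125 + 3.3611 + 5.7692 + 1.7143 + 0.0667
Sum = 68.089

68.089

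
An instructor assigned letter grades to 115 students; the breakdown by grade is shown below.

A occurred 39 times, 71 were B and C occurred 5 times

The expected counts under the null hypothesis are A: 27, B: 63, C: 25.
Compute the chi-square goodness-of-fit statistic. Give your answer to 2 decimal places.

22.35

χ² = (39−27)²/27 + (71−63)²/63 + (5−25)²/25
   = 5.333 + 1.016 + 16.000
Sum = 22.35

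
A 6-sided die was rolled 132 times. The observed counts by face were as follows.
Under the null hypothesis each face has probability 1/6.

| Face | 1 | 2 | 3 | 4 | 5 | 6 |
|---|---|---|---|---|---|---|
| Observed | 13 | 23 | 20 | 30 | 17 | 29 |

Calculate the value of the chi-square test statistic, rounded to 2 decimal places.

10.18

Under H₀ each category has probability 1/6, so each expected count is 132/6 = 22.
cat         O        E   (O−E)²/E
1          13       22      3.682
2          23       22      0.045
3          20       22      0.182
4          30       22      2.909
5          17       22      1.136
6          29       22      2.227
Sum = 10.18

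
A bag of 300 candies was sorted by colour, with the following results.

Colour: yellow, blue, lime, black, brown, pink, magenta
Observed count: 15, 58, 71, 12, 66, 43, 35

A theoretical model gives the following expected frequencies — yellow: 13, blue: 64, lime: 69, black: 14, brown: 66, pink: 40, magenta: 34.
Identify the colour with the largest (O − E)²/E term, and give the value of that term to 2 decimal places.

blue, 0.56

yellow: (15 − 13)²/13 = 4/13 = 0.308
blue: (58 − 64)²/64 = 36/64 = 0.563
lime: (71 − 69)²/69 = 4/69 = 0.058
black: (12 − 14)²/14 = 4/14 = 0.286
brown: (66 − 66)²/66 = 0/66 = 0.000
pink: (43 − 40)²/40 = 9/40 = 0.225
magenta: (35 − 34)²/34 = 1/34 = 0.029
The largest term is for blue: 0.56.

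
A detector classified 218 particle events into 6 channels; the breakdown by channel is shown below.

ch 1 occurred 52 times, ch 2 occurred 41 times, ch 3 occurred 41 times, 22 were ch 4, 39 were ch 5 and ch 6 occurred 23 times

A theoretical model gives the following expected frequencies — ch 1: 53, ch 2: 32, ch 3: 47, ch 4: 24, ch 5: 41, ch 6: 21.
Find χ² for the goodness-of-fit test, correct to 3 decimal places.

3.771

ch 1: (52 − 53)²/53 = 1/53 = 0.0189
ch 2: (41 − 32)²/32 = 81/32 = 2.5313
ch 3: (41 − 47)²/47 = 36/47 = 0.7660
ch 4: (22 − 24)²/24 = 4/24 = 0.1667
ch 5: (39 − 41)²/41 = 4/41 = 0.0976
ch 6: (23 − 21)²/21 = 4/21 = 0.1905
Sum = 3.771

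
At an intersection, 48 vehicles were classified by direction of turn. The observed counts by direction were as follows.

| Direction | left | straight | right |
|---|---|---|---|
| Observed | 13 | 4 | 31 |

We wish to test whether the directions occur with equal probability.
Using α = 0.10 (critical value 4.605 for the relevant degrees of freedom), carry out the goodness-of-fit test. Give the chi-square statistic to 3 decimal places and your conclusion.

Expected count for each of the 3 categories: 48/3 = 16.
cat           O        E   (O−E)²/E
left         13       16     0.5625
straight      4       16     9.0000
right        31       16    14.0625
Sum = 23.625
df = 2. Since 23.625 > 4.605, we reject H₀.

23.625; reject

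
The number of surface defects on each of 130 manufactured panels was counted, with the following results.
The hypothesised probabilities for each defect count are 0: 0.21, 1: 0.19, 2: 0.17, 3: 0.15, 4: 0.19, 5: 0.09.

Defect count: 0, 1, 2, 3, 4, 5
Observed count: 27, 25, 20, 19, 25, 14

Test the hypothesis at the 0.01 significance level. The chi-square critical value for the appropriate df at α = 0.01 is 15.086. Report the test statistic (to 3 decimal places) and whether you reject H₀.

0.675; do not reject

Expected counts E_i = n·p_i: 130×0.21 = 27.3, 130×0.19 = 24.7, 130×0.17 = 22.1, 130×0.15 = 19.5, 130×0.19 = 24.7, 130×0.09 = 11.7.
0: (27 − 27.3)²/27.3 = 0.09/27.3 = 0.0033
1: (25 − 24.7)²/24.7 = 0.09/24.7 = 0.0036
2: (20 − 22.1)²/22.1 = 4.41/22.1 = 0.1995
3: (19 − 19.5)²/19.5 = 0.25/19.5 = 0.0128
4: (25 − 24.7)²/24.7 = 0.09/24.7 = 0.0036
5: (14 − 11.7)²/11.7 = 5.29/11.7 = 0.4521
Sum = 0.675
df = 5. Since 0.675 < 15.086, we do not reject H₀.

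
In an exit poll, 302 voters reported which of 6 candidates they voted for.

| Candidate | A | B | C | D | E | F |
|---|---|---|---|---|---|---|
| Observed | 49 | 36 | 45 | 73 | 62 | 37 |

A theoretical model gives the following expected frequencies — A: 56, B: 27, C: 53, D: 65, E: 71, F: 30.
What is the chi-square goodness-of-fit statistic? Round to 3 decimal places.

cat         O        E   (O−E)²/E
A          49       56     0.8750
B          36       27     3.0000
C          45       53     1.2075
D          73       65     0.9846
E          62       71     1.1408
F          37       30     1.6333
Sum = 8.841

8.841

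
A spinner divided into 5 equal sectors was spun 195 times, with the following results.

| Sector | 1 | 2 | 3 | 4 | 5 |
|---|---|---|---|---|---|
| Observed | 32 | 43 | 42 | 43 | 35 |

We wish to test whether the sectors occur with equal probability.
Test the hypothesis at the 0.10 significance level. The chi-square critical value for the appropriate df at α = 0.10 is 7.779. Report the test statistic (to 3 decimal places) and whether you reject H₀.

2.718; do not reject

Expected count for each of the 5 categories: 195/5 = 39.
1: (32 − 39)²/39 = 49/39 = 1.2564
2: (43 − 39)²/39 = 16/39 = 0.4103
3: (42 − 39)²/39 = 9/39 = 0.2308
4: (43 − 39)²/39 = 16/39 = 0.4103
5: (35 − 39)²/39 = 16/39 = 0.4103
Sum = 2.718
df = 4. Since 2.718 < 7.779, we do not reject H₀.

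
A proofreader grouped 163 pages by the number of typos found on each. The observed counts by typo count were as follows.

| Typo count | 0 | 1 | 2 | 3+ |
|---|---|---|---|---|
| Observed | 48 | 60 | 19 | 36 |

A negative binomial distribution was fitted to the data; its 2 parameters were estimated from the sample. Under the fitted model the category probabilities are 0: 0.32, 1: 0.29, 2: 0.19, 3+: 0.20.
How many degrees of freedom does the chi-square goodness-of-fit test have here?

There are k = 4 categories and 2 parameters estimated from the data, so df = 4 − 1 − 2 = 1.

1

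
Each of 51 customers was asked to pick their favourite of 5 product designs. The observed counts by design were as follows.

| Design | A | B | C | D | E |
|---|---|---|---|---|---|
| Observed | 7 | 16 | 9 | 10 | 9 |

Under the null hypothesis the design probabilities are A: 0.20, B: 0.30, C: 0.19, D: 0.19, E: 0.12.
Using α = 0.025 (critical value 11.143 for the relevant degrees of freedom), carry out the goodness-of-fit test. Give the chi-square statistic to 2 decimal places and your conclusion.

2.45; do not reject

Expected counts E_i = n·p_i: 51×0.20 = 10.2, 51×0.30 = 15.3, 51×0.19 = 9.69, 51×0.19 = 9.69, 51×0.12 = 6.12.
χ² = (7−10.2)²/10.2 + (16−15.3)²/15.3 + (9−9.69)²/9.69 + (10−9.69)²/9.69 + (9−6.12)²/6.12
   = 1.004 + 0.032 + 0.049 + 0.010 + 1.355
Sum = 2.45
df = 4. Since 2.45 < 11.143, we do not reject H₀.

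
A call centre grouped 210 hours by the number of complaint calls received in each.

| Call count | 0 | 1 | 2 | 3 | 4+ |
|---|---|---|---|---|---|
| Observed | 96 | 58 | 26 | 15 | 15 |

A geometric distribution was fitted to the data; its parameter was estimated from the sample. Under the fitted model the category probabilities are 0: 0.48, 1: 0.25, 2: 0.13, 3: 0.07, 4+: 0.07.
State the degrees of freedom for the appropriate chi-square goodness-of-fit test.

3

There are k = 5 categories and 1 parameter estimated from the data, so df = 5 − 1 − 1 = 3.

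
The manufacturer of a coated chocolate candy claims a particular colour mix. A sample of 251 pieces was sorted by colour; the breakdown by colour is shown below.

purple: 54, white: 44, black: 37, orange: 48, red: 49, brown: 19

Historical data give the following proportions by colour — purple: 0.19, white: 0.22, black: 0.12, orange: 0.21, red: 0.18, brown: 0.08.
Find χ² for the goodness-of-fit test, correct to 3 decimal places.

5.488

Expected counts E_i = n·p_i: 251×0.19 = 47.69, 251×0.22 = 55.22, 251×0.12 = 30.12, 251×0.21 = 52.71, 251×0.18 = 45.18, 251×0.08 = 20.08.
cat         O        E   (O−E)²/E
purple     54    47.69     0.8349
white      44    55.22     2.2798
black      37    30.12     1.5715
orange     48    52.71     0.4209
red        49    45.18     0.3230
brown      19    20.08     0.0581
Sum = 5.488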